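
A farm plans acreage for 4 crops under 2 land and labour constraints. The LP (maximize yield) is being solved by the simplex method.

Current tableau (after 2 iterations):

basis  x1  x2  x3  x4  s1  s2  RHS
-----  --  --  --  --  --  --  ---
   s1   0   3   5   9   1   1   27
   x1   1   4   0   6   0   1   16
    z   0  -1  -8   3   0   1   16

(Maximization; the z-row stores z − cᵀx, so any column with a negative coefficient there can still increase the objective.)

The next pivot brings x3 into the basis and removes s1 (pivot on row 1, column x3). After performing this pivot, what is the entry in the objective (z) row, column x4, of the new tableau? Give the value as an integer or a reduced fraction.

87/5

Pivot element is row 1, column x3: 5.
Normalize row 1: new (row 1, x4) = 9/5 = 9/5.
z-row ← z-row − (-8)·(new row 1): 3 − (-8)·(9/5) = 87/5.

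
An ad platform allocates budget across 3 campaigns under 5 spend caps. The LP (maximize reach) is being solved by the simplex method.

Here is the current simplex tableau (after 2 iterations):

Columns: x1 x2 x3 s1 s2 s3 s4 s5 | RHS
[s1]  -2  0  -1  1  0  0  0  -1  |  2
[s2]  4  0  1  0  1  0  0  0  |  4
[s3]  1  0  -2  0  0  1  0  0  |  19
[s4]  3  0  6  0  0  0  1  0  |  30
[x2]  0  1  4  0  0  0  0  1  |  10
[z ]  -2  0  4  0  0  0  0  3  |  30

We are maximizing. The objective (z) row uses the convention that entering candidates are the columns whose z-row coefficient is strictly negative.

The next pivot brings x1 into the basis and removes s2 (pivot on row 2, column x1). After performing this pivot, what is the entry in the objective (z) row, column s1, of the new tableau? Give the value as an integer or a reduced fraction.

Pivot element is row 2, column x1: 4.
Normalize row 2: new (row 2, s1) = 0/4 = 0.
z-row ← z-row − (-2)·(new row 2): 0 − (-2)·0 = 0.

0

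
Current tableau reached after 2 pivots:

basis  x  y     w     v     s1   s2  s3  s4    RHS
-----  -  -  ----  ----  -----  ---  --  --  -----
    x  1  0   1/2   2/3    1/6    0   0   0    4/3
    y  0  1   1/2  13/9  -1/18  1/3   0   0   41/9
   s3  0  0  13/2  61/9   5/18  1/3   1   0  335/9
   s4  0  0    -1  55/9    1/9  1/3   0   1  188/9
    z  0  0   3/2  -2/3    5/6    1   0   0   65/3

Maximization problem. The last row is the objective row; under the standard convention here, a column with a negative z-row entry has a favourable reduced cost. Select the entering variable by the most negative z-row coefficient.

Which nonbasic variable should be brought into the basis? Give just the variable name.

v

Objective-row coefficients: x: 0, y: 0, w: 3/2, v: -2/3, s1: 5/6, s2: 1, s3: 0, s4: 0.
The most negative is -2/3 in column v, so v enters.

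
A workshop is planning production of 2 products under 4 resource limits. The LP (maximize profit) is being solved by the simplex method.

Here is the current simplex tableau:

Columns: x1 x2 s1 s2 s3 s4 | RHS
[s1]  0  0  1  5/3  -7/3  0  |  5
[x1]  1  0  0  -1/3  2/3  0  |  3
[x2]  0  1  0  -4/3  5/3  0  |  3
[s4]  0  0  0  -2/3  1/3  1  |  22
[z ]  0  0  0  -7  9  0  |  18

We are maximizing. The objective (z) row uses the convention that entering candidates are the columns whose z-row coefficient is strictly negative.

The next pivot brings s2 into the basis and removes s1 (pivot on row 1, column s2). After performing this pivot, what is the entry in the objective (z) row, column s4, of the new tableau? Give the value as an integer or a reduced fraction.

Pivot element is row 1, column s2: 5/3.
Normalize row 1: new (row 1, s4) = 0/(5/3) = 0.
z-row ← z-row − (-7)·(new row 1): 0 − (-7)·0 = 0.

0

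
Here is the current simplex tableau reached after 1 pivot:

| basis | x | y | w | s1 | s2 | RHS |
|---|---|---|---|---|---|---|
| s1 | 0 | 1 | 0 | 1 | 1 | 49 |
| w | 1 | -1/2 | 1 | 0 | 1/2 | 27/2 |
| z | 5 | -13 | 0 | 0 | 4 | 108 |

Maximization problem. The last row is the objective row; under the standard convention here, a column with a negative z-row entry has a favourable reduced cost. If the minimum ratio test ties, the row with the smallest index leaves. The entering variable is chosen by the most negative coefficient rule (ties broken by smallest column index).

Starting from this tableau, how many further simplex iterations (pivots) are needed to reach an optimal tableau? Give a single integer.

pivot: y in, s1 out → z = 745
No improving column remains; optimal.

1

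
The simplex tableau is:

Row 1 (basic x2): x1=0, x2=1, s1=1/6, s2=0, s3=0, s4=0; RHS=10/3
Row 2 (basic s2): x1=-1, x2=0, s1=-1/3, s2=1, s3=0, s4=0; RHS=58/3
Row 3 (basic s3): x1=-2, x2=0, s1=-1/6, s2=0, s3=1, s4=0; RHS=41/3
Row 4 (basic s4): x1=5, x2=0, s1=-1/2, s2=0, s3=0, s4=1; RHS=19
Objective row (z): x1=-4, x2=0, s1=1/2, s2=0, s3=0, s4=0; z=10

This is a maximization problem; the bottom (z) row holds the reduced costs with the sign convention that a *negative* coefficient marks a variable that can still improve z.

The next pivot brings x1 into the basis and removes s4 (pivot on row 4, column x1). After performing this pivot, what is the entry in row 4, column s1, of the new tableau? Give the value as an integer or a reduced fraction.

-1/10

Pivot element is row 4, column x1: 5.
Normalize row 4: new (row 4, s1) = (-1/2)/5 = -1/10.
Row 4 is the pivot row, so the entry is -1/10.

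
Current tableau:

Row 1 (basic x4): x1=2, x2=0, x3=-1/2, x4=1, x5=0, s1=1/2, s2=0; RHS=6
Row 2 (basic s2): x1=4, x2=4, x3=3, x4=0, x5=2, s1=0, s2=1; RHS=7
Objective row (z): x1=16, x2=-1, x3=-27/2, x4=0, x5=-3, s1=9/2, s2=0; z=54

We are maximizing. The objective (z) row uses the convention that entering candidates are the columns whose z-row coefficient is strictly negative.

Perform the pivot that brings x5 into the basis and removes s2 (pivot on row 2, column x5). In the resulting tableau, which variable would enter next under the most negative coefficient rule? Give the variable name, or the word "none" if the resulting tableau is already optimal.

Pivot element 2. New z-row = old z-row − (-3)·(row 2/2).
Updated z-row coefficients: x1: 22, x2: 5, x3: -9, x4: 0, x5: 0, s1: 9/2, s2: 3/2.
The most negative is -9 in column x3, so x3 would enter next.

x3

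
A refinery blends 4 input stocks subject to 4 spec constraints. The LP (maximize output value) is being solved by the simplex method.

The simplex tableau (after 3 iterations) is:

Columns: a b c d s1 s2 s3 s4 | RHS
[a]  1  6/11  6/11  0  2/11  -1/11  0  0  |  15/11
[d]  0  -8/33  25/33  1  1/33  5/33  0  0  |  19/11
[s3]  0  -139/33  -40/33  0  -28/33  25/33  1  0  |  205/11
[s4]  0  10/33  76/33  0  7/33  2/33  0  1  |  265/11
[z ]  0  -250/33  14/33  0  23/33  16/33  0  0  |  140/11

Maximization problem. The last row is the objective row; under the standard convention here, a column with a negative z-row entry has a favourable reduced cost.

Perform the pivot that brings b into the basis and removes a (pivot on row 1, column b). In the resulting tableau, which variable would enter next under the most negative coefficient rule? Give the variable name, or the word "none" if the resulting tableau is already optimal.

Pivot element 6/11. New z-row = old z-row − (-250/33)·(row 1/(6/11)).
Updated z-row coefficients: a: 125/9, b: 0, c: 8, d: 0, s1: 29/9, s2: -7/9, s3: 0, s4: 0.
The most negative is -7/9 in column s2, so s2 would enter next.

s2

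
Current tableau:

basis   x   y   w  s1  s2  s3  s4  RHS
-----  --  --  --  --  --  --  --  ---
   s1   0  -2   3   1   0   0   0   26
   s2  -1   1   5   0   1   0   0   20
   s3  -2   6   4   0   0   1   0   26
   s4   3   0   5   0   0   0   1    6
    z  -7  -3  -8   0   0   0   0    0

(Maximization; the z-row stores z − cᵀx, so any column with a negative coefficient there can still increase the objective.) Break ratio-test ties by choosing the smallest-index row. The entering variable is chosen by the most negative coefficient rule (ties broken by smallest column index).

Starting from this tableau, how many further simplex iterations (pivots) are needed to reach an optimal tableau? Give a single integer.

pivot: w in, s4 out → z = 48/5
pivot: y in, s3 out → z = 101/5
pivot: x in, w out → z = 29
No improving column remains; optimal.

3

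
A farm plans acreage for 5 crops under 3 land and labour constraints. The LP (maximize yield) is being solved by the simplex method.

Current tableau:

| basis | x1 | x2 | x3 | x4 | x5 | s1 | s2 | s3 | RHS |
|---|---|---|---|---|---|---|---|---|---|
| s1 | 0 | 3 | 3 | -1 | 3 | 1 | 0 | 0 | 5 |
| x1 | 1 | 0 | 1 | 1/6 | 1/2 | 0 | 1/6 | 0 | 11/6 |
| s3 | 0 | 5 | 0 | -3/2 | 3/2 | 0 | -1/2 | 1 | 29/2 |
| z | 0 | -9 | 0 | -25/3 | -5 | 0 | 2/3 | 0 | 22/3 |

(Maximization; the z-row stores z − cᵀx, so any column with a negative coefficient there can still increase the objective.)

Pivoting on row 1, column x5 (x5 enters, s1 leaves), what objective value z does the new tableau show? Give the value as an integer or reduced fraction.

Minimum ratio for x5: 5/3 = 5/3.
z changes by −(z-row coeff of x5)·ratio = −(-5)·(5/3) = 25/3.
New z = 22/3 + (25/3) = 47/3.

47/3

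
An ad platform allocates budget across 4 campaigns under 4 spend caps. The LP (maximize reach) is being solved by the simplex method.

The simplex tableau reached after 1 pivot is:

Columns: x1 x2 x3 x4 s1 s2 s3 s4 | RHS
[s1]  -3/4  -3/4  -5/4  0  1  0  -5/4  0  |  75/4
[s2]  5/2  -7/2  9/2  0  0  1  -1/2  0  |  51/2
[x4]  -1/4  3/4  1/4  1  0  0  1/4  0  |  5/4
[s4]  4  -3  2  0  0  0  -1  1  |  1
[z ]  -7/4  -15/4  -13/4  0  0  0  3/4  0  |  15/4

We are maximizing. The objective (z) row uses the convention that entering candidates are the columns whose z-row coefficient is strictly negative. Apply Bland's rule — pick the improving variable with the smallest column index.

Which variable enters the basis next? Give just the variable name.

x1

Objective-row coefficients: x1: -7/4, x2: -15/4, x3: -13/4, x4: 0, s1: 0, s2: 0, s3: 3/4, s4: 0.
Improving columns: x1, x2, x3. Bland's rule picks the smallest column index → x1.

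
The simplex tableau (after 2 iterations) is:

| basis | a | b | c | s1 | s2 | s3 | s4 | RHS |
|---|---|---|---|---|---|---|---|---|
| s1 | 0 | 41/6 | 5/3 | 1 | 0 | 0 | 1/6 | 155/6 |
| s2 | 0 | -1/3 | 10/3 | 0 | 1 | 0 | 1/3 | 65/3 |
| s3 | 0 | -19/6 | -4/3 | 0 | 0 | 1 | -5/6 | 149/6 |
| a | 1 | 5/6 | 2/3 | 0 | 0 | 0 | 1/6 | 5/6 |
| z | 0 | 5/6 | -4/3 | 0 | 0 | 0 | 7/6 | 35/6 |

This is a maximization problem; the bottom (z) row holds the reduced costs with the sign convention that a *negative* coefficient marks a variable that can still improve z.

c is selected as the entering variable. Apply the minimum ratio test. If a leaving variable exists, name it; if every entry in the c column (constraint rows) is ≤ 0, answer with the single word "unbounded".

a

Ratios: row 1 (s1): (155/6)/(5/3) = 31/2; row 2 (s2): (65/3)/(10/3) = 13/2; row 3 (s3): entry -4/3 ≤ 0, skip; row 4 (a): (5/6)/(2/3) = 5/4.
Minimum ratio is in the a row, so a leaves.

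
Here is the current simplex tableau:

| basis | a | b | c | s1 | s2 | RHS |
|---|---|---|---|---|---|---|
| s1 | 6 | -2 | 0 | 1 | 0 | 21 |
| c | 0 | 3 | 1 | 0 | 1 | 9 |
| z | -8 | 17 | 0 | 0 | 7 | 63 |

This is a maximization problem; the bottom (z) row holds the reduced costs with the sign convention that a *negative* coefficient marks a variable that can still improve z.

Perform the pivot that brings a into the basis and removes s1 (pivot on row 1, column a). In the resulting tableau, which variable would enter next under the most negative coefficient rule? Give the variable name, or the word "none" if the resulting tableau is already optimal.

none

Pivot element 6. New z-row = old z-row − (-8)·(row 1/6).
Updated z-row coefficients: a: 0, b: 43/3, c: 0, s1: 4/3, s2: 7.
No coefficient is strictly negative; the tableau after this pivot is optimal.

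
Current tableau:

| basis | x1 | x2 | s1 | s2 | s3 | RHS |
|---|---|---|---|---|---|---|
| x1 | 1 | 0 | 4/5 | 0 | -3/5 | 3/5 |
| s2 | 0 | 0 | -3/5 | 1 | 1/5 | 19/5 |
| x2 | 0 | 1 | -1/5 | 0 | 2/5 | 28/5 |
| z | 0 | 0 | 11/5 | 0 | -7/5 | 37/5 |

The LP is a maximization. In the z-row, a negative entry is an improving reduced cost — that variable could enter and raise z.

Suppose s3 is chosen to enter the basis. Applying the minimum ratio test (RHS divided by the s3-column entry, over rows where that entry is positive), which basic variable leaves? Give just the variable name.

x2

Ratios: row 1 (x1): entry -3/5 ≤ 0, skip; row 2 (s2): (19/5)/(1/5) = 19; row 3 (x2): (28/5)/(2/5) = 14.
Minimum ratio 14 is in the x2 row, so x2 leaves.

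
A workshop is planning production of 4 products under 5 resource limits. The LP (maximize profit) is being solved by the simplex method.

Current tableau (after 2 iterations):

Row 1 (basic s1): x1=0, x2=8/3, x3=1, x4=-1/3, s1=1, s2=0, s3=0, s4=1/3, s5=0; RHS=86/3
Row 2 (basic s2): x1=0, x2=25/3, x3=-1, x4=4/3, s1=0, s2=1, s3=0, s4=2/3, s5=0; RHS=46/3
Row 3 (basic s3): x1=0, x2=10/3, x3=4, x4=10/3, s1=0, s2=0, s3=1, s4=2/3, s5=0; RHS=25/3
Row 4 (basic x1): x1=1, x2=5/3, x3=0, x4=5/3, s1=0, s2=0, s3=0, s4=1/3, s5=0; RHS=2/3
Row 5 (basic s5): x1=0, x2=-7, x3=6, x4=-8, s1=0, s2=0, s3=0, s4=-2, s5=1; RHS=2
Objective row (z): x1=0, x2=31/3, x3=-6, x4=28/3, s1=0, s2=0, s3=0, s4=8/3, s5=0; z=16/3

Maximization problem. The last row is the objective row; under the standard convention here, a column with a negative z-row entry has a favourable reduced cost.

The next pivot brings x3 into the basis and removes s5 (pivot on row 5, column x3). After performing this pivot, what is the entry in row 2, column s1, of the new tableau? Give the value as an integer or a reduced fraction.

Pivot element is row 5, column x3: 6.
Normalize row 5: new (row 5, s1) = 0/6 = 0.
row 2 ← row 2 − (-1)·(new row 5): 0 − (-1)·0 = 0.

0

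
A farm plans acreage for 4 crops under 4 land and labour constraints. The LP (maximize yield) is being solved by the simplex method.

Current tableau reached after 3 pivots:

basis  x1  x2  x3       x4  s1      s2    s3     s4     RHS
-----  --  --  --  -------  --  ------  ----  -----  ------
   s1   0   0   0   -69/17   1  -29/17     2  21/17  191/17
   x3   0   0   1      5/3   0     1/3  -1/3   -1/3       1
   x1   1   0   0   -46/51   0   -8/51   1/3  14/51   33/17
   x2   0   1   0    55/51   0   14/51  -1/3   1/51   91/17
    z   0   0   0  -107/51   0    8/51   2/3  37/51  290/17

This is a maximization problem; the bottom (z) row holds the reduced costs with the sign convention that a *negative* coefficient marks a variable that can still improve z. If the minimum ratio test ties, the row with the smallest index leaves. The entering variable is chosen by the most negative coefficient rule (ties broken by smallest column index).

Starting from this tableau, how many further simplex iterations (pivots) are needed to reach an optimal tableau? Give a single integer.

pivot: x4 in, x3 out → z = 1557/85
No improving column remains; optimal.

1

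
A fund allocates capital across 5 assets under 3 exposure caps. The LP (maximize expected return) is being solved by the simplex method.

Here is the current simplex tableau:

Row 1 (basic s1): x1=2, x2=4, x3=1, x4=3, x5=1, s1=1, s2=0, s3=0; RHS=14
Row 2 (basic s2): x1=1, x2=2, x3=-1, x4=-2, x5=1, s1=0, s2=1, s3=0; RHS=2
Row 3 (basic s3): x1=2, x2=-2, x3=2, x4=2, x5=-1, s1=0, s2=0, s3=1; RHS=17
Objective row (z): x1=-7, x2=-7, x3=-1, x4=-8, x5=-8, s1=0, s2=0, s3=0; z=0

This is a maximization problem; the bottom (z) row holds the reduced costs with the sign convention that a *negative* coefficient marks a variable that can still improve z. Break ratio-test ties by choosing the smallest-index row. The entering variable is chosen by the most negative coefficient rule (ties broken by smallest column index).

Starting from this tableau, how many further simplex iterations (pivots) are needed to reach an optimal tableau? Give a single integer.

pivot: x4 in, s1 out → z = 112/3
pivot: x5 in, s2 out → z = 368/5
No improving column remains; optimal.

2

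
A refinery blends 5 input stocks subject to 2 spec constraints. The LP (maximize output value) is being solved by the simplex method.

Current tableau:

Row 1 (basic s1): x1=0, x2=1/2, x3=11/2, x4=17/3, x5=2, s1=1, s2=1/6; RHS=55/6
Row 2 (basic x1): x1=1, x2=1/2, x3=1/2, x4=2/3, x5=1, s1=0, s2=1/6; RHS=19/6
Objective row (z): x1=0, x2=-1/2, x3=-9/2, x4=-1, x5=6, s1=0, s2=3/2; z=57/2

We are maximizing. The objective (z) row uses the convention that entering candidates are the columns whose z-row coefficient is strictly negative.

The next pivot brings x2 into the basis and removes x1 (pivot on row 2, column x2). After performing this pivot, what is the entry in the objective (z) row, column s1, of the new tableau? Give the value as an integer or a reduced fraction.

0

Pivot element is row 2, column x2: 1/2.
Normalize row 2: new (row 2, s1) = 0/(1/2) = 0.
z-row ← z-row − (-1/2)·(new row 2): 0 − (-1/2)·0 = 0.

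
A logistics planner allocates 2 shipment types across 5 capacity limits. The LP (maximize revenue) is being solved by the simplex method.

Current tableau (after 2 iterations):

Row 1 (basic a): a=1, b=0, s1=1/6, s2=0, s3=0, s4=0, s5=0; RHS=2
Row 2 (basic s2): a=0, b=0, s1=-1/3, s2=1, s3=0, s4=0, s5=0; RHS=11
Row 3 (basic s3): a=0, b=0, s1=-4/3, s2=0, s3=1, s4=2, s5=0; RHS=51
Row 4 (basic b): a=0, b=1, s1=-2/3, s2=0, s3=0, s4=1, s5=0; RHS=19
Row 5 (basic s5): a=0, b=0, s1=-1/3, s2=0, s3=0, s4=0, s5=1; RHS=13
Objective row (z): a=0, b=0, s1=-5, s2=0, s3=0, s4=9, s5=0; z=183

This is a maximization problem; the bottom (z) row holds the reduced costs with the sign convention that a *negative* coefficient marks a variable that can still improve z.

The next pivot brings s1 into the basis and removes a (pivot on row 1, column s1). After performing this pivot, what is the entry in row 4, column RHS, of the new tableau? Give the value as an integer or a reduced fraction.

Pivot element is row 1, column s1: 1/6.
Normalize row 1: new (row 1, RHS) = 2/(1/6) = 12.
row 4 ← row 4 − (-2/3)·(new row 1): 19 − (-2/3)·12 = 27.

27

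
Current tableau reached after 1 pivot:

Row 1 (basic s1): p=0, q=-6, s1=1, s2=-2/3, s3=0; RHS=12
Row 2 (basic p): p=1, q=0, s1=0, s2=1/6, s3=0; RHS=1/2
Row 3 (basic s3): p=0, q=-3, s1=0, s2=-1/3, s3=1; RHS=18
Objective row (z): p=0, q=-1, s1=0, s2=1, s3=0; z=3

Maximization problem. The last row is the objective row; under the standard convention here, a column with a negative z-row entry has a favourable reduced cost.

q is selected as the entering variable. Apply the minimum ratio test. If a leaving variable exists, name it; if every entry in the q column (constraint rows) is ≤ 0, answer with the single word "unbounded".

unbounded

q-column entries: row 1: -6, row 2: 0, row 3: -3. All ≤ 0, so q can increase without bound; the LP is unbounded in this direction.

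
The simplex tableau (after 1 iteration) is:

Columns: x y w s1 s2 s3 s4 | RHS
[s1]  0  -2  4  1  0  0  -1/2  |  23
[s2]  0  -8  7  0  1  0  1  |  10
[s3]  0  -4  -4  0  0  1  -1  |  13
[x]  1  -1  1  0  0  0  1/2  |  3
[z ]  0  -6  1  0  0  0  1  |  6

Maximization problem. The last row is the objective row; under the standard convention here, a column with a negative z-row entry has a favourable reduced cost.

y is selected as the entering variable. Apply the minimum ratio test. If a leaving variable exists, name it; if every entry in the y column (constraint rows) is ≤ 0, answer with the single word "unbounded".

y-column entries: row 1: -2, row 2: -8, row 3: -4, row 4: -1. All ≤ 0, so y can increase without bound; the LP is unbounded in this direction.

unbounded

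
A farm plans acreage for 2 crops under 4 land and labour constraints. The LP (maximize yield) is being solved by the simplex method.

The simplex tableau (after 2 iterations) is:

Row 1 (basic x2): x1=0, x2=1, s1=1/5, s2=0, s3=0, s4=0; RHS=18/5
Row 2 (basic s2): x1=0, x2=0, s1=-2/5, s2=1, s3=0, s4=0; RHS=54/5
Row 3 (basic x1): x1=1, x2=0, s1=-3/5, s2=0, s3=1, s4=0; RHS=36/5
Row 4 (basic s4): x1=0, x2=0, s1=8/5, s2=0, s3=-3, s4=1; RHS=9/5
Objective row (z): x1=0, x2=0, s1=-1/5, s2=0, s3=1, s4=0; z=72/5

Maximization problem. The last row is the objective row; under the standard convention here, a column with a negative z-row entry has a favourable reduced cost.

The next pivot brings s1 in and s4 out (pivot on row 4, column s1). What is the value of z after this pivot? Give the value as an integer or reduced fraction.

Minimum ratio for s1: (9/5)/(8/5) = 9/8.
z changes by −(z-row coeff of s1)·ratio = −(-1/5)·(9/8) = 9/40.
New z = 72/5 + (9/40) = 117/8.

117/8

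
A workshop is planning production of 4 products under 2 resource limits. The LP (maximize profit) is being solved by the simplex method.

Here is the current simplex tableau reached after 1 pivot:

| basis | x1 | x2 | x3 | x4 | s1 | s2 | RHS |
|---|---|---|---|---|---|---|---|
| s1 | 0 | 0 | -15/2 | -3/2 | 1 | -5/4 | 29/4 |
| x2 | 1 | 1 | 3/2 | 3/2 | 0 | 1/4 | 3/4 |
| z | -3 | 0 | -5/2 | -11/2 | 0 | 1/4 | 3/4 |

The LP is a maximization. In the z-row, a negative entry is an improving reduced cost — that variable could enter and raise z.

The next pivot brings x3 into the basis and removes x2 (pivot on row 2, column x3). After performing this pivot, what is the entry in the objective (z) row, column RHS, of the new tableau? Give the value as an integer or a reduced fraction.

2

Pivot element is row 2, column x3: 3/2.
Normalize row 2: new (row 2, RHS) = (3/4)/(3/2) = 1/2.
z-row ← z-row − (-5/2)·(new row 2): 3/4 − (-5/2)·(1/2) = 2.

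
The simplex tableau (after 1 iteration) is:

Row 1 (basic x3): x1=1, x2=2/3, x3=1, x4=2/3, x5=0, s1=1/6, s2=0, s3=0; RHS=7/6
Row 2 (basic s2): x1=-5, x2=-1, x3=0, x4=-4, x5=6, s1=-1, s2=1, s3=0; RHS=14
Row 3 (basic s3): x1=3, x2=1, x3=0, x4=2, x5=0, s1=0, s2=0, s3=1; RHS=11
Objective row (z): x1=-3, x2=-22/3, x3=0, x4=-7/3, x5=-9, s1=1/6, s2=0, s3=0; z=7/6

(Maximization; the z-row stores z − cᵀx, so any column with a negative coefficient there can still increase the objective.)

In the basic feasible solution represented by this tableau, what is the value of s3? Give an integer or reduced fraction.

11

s3 is basic (row 3); its value is the RHS of that row: 11.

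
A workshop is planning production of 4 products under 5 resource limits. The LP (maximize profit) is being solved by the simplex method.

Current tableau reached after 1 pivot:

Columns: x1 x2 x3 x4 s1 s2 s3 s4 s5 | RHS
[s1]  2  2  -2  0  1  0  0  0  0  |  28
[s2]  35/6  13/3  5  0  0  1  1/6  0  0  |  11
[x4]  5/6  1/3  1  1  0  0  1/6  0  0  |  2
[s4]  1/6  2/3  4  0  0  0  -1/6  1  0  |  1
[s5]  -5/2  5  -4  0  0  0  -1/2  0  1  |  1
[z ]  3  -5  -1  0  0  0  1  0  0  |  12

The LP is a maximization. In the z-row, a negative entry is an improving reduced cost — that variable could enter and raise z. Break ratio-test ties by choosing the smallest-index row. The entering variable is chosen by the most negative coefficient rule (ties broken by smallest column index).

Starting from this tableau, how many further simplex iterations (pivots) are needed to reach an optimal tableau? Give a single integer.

2

pivot: x2 in, s5 out → z = 13
pivot: x3 in, s4 out → z = 949/68
No improving column remains; optimal.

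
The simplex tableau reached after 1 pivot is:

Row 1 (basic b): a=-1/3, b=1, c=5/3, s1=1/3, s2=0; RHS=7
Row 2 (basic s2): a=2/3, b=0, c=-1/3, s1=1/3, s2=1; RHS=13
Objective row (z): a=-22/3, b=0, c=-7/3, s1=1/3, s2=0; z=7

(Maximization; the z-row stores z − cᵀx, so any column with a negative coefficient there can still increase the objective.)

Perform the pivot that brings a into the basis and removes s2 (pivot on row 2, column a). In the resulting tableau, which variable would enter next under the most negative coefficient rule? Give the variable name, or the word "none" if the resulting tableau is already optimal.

Pivot element 2/3. New z-row = old z-row − (-22/3)·(row 2/(2/3)).
Updated z-row coefficients: a: 0, b: 0, c: -6, s1: 4, s2: 11.
The most negative is -6 in column c, so c would enter next.

c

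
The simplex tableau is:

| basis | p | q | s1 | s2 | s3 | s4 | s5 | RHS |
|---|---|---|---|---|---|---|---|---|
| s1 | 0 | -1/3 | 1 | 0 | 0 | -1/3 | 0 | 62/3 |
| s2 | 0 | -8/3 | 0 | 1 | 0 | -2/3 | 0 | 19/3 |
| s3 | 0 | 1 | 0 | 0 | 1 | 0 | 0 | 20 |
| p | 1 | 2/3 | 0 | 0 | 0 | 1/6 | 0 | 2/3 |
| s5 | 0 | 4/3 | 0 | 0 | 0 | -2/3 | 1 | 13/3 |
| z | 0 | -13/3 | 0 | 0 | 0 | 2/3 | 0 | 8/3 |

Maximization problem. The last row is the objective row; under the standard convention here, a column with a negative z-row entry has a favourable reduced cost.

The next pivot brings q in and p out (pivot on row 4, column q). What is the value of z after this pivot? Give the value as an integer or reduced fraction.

Minimum ratio for q: (2/3)/(2/3) = 1.
z changes by −(z-row coeff of q)·ratio = −(-13/3)·1 = 13/3.
New z = 8/3 + (13/3) = 7.

7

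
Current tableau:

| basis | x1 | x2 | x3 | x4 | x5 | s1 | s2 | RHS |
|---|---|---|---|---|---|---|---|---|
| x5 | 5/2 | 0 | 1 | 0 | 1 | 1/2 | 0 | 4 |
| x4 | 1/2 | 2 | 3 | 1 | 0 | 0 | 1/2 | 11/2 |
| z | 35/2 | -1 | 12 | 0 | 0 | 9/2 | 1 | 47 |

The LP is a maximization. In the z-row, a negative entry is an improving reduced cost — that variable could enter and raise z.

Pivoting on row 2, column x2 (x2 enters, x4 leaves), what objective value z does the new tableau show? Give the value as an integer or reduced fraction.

199/4

Minimum ratio for x2: (11/2)/2 = 11/4.
z changes by −(z-row coeff of x2)·ratio = −(-1)·(11/4) = 11/4.
New z = 47 + (11/4) = 199/4.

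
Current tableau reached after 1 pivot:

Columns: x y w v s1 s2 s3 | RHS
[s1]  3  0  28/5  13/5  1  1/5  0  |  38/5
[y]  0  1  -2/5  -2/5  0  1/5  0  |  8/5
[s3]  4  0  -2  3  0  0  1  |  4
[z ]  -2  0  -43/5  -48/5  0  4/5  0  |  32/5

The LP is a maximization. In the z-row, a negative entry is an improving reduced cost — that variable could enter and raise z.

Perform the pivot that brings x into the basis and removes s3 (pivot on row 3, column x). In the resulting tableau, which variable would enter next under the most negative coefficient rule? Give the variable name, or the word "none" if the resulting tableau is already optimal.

w

Pivot element 4. New z-row = old z-row − (-2)·(row 3/4).
Updated z-row coefficients: x: 0, y: 0, w: -48/5, v: -81/10, s1: 0, s2: 4/5, s3: 1/2.
The most negative is -48/5 in column w, so w would enter next.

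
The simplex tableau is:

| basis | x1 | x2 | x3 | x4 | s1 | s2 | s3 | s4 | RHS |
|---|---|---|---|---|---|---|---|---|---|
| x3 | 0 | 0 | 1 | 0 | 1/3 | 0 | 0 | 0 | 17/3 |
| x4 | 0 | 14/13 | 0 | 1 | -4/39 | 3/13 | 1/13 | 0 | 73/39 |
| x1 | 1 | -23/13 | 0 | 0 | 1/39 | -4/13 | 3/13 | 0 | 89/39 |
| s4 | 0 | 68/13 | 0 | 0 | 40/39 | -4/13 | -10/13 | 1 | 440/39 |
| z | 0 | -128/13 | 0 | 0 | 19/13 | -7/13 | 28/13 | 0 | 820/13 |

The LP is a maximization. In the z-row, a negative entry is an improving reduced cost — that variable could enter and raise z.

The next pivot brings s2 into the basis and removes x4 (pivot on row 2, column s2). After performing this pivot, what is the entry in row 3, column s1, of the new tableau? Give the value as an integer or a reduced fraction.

-1/9

Pivot element is row 2, column s2: 3/13.
Normalize row 2: new (row 2, s1) = (-4/39)/(3/13) = -4/9.
row 3 ← row 3 − (-4/13)·(new row 2): 1/39 − (-4/13)·(-4/9) = -1/9.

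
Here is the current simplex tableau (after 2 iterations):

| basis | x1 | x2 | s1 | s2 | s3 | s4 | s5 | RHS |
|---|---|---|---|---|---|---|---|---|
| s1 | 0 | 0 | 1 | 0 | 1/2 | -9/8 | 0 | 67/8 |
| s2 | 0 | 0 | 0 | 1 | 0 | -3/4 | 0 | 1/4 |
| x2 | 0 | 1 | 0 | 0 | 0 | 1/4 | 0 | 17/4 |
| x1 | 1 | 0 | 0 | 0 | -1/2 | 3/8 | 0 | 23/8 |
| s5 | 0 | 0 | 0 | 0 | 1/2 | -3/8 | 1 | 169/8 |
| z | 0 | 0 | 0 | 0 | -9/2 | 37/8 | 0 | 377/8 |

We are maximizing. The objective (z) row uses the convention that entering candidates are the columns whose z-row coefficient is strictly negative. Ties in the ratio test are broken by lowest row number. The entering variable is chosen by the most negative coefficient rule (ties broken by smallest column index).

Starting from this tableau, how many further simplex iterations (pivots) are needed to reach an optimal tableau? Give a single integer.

2

pivot: s3 in, s1 out → z = 245/2
pivot: s4 in, x2 out → z = 216
No improving column remains; optimal.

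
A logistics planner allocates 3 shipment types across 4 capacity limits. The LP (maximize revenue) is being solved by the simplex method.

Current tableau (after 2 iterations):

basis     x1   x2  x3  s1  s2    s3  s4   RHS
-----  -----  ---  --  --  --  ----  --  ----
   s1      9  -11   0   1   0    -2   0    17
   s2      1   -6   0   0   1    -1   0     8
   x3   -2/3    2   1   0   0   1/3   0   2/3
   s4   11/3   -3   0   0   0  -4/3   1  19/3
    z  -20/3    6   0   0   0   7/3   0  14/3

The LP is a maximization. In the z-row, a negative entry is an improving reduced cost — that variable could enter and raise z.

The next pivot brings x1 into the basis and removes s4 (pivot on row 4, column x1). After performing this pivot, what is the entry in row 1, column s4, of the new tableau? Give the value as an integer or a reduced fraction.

-27/11

Pivot element is row 4, column x1: 11/3.
Normalize row 4: new (row 4, s4) = 1/(11/3) = 3/11.
row 1 ← row 1 − 9·(new row 4): 0 − 9·(3/11) = -27/11.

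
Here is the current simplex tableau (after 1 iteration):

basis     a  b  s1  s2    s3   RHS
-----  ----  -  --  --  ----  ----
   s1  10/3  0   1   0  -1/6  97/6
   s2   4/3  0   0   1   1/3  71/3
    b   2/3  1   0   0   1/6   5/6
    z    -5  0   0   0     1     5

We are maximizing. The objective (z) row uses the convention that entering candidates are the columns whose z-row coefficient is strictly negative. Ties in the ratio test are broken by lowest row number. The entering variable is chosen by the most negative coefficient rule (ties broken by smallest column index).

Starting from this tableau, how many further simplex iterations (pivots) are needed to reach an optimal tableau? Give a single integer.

pivot: a in, b out → z = 45/4
No improving column remains; optimal.

1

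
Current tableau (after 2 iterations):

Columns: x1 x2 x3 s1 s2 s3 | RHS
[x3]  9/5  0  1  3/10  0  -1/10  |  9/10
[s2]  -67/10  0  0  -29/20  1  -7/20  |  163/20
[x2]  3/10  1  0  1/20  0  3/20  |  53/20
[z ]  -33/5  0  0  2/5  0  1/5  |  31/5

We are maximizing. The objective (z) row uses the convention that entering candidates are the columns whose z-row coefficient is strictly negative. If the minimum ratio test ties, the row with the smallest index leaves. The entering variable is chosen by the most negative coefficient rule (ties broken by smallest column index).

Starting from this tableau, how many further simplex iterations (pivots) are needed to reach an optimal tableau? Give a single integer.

pivot: x1 in, x3 out → z = 19/2
pivot: s3 in, x2 out → z = 12
No improving column remains; optimal.

2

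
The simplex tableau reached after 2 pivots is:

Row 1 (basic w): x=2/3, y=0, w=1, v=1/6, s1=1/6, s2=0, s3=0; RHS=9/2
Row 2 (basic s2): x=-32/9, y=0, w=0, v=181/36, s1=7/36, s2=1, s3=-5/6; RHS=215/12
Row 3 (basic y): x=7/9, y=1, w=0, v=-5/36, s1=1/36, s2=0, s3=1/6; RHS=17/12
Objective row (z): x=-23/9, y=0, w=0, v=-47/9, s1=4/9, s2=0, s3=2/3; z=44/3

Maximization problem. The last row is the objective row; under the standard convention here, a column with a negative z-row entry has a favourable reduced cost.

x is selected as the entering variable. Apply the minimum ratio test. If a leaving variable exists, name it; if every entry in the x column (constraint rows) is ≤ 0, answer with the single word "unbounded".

y

Ratios: row 1 (w): (9/2)/(2/3) = 27/4; row 2 (s2): entry -32/9 ≤ 0, skip; row 3 (y): (17/12)/(7/9) = 51/28.
Minimum ratio is in the y row, so y leaves.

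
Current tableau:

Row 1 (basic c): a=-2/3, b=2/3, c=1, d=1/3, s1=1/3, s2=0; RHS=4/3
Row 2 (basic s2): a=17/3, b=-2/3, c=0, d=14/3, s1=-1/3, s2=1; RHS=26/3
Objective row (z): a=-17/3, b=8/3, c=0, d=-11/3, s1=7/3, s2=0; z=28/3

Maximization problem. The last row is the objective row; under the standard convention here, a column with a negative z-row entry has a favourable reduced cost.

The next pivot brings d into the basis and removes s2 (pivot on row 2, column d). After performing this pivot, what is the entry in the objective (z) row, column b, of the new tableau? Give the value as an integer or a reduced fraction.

Pivot element is row 2, column d: 14/3.
Normalize row 2: new (row 2, b) = (-2/3)/(14/3) = -1/7.
z-row ← z-row − (-11/3)·(new row 2): 8/3 − (-11/3)·(-1/7) = 15/7.

15/7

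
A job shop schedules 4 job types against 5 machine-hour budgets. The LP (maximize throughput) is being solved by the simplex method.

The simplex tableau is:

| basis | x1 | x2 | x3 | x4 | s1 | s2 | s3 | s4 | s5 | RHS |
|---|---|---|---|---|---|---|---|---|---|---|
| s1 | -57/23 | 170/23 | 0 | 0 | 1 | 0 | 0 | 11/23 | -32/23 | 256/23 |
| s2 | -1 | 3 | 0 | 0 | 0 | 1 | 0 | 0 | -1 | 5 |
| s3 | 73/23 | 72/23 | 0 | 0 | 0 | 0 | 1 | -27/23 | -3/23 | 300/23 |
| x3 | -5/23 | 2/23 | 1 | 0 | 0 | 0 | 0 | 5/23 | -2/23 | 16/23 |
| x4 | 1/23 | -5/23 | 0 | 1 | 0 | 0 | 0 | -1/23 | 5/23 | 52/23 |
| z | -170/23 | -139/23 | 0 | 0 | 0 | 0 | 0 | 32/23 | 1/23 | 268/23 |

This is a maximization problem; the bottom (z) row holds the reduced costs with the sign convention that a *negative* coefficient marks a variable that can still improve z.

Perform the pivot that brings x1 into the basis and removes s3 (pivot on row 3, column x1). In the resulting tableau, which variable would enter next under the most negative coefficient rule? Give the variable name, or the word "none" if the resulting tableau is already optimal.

Pivot element 73/23. New z-row = old z-row − (-170/23)·(row 3/(73/23)).
Updated z-row coefficients: x1: 0, x2: 91/73, x3: 0, x4: 0, s1: 0, s2: 0, s3: 170/73, s4: -98/73, s5: -19/73.
The most negative is -98/73 in column s4, so s4 would enter next.

s4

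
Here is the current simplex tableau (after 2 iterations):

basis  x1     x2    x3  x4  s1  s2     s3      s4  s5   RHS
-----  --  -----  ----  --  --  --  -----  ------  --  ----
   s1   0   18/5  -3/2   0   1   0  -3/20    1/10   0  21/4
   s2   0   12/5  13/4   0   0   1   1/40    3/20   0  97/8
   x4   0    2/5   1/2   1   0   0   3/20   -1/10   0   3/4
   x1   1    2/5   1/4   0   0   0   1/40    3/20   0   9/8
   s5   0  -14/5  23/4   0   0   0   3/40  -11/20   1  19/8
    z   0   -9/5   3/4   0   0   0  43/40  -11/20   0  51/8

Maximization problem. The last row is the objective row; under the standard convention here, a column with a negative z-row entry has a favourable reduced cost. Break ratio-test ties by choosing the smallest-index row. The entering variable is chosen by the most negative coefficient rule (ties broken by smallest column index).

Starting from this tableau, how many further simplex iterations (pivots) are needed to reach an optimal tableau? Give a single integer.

2

pivot: x2 in, s1 out → z = 9
pivot: s4 in, x1 out → z = 219/20
No improving column remains; optimal.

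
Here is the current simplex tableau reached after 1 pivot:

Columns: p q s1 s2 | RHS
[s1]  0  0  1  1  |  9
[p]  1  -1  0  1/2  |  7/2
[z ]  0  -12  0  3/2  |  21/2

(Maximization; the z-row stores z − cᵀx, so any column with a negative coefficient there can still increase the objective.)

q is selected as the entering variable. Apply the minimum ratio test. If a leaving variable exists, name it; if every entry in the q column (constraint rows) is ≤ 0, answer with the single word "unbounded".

unbounded

q-column entries: row 1: 0, row 2: -1. All ≤ 0, so q can increase without bound; the LP is unbounded in this direction.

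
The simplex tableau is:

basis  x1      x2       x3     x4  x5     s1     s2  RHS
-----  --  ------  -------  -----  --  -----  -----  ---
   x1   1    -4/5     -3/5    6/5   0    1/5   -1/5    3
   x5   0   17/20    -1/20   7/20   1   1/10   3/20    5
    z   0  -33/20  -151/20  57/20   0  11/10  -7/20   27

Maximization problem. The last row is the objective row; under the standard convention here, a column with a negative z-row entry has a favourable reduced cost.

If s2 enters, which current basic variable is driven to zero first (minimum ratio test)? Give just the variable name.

Ratios: row 1 (x1): entry -1/5 ≤ 0, skip; row 2 (x5): 5/(3/20) = 100/3.
Minimum ratio 100/3 is in the x5 row, so x5 leaves.

x5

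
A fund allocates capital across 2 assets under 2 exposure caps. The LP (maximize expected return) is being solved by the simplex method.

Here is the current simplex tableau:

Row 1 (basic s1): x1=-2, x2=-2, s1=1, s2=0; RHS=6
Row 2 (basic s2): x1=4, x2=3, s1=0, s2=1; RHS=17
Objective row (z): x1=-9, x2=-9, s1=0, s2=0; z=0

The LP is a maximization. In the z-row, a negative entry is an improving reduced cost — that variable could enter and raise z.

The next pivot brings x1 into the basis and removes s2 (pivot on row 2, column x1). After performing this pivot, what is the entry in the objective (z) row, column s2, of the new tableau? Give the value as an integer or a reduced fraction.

Pivot element is row 2, column x1: 4.
Normalize row 2: new (row 2, s2) = 1/4 = 1/4.
z-row ← z-row − (-9)·(new row 2): 0 − (-9)·(1/4) = 9/4.

9/4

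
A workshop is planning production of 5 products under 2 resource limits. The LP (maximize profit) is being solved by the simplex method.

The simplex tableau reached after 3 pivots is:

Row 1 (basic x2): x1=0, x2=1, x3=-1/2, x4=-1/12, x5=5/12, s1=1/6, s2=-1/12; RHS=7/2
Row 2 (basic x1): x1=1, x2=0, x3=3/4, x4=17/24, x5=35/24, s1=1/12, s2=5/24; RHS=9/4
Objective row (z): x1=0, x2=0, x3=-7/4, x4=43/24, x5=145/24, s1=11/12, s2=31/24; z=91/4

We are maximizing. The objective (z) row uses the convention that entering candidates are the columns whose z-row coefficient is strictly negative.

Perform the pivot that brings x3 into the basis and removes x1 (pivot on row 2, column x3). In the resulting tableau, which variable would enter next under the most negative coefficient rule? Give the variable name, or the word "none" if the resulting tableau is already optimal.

none

Pivot element 3/4. New z-row = old z-row − (-7/4)·(row 2/(3/4)).
Updated z-row coefficients: x1: 7/3, x2: 0, x3: 0, x4: 31/9, x5: 85/9, s1: 10/9, s2: 16/9.
No coefficient is strictly negative; the tableau after this pivot is optimal.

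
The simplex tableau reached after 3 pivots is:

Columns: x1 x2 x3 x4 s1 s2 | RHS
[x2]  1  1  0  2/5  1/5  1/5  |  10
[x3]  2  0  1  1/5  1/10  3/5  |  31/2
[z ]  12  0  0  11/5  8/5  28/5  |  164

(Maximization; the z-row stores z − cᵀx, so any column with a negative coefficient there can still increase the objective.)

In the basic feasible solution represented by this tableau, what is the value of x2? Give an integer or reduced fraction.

10

x2 is basic (row 1); its value is the RHS of that row: 10.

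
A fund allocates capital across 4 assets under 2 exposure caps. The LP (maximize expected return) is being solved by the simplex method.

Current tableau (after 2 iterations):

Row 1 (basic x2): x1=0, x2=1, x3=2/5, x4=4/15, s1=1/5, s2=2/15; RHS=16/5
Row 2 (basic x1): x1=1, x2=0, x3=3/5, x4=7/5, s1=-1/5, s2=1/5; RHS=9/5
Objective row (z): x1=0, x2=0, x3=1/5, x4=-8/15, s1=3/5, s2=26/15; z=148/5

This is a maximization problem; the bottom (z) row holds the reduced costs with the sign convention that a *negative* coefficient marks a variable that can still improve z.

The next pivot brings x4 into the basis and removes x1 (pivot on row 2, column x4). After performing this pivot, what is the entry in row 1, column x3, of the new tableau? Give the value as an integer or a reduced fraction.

Pivot element is row 2, column x4: 7/5.
Normalize row 2: new (row 2, x3) = (3/5)/(7/5) = 3/7.
row 1 ← row 1 − (4/15)·(new row 2): 2/5 − (4/15)·(3/7) = 2/7.

2/7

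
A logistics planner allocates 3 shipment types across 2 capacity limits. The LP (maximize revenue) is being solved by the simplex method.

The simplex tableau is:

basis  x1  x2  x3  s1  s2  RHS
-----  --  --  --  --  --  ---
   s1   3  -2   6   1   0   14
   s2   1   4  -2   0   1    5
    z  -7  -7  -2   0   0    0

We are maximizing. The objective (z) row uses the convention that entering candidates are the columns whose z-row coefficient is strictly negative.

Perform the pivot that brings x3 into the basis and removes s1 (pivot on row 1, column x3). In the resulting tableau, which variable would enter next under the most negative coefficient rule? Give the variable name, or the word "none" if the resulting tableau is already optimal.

Pivot element 6. New z-row = old z-row − (-2)·(row 1/6).
Updated z-row coefficients: x1: -6, x2: -23/3, x3: 0, s1: 1/3, s2: 0.
The most negative is -23/3 in column x2, so x2 would enter next.

x2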